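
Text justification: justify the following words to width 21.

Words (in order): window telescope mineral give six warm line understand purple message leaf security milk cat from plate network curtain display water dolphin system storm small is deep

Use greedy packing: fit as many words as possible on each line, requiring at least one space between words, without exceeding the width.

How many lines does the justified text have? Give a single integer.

Answer: 9

Derivation:
Line 1: ['window', 'telescope'] (min_width=16, slack=5)
Line 2: ['mineral', 'give', 'six', 'warm'] (min_width=21, slack=0)
Line 3: ['line', 'understand'] (min_width=15, slack=6)
Line 4: ['purple', 'message', 'leaf'] (min_width=19, slack=2)
Line 5: ['security', 'milk', 'cat'] (min_width=17, slack=4)
Line 6: ['from', 'plate', 'network'] (min_width=18, slack=3)
Line 7: ['curtain', 'display', 'water'] (min_width=21, slack=0)
Line 8: ['dolphin', 'system', 'storm'] (min_width=20, slack=1)
Line 9: ['small', 'is', 'deep'] (min_width=13, slack=8)
Total lines: 9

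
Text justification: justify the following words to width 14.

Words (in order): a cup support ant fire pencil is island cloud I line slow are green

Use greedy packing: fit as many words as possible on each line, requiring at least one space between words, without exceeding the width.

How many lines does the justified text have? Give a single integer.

Answer: 6

Derivation:
Line 1: ['a', 'cup', 'support'] (min_width=13, slack=1)
Line 2: ['ant', 'fire'] (min_width=8, slack=6)
Line 3: ['pencil', 'is'] (min_width=9, slack=5)
Line 4: ['island', 'cloud', 'I'] (min_width=14, slack=0)
Line 5: ['line', 'slow', 'are'] (min_width=13, slack=1)
Line 6: ['green'] (min_width=5, slack=9)
Total lines: 6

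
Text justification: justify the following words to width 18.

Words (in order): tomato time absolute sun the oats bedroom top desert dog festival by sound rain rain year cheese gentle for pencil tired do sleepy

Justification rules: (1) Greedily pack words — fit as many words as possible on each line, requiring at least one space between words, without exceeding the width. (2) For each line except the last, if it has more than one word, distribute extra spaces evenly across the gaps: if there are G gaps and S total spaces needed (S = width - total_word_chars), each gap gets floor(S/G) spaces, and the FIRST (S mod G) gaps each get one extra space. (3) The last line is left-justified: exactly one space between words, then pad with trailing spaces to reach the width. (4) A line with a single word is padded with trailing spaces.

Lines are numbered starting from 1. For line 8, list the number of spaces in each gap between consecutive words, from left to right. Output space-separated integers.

Line 1: ['tomato', 'time'] (min_width=11, slack=7)
Line 2: ['absolute', 'sun', 'the'] (min_width=16, slack=2)
Line 3: ['oats', 'bedroom', 'top'] (min_width=16, slack=2)
Line 4: ['desert', 'dog'] (min_width=10, slack=8)
Line 5: ['festival', 'by', 'sound'] (min_width=17, slack=1)
Line 6: ['rain', 'rain', 'year'] (min_width=14, slack=4)
Line 7: ['cheese', 'gentle', 'for'] (min_width=17, slack=1)
Line 8: ['pencil', 'tired', 'do'] (min_width=15, slack=3)
Line 9: ['sleepy'] (min_width=6, slack=12)

Answer: 3 2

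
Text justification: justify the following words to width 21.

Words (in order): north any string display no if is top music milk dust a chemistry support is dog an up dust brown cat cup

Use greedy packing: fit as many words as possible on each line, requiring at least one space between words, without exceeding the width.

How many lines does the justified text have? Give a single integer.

Answer: 6

Derivation:
Line 1: ['north', 'any', 'string'] (min_width=16, slack=5)
Line 2: ['display', 'no', 'if', 'is', 'top'] (min_width=20, slack=1)
Line 3: ['music', 'milk', 'dust', 'a'] (min_width=17, slack=4)
Line 4: ['chemistry', 'support', 'is'] (min_width=20, slack=1)
Line 5: ['dog', 'an', 'up', 'dust', 'brown'] (min_width=20, slack=1)
Line 6: ['cat', 'cup'] (min_width=7, slack=14)
Total lines: 6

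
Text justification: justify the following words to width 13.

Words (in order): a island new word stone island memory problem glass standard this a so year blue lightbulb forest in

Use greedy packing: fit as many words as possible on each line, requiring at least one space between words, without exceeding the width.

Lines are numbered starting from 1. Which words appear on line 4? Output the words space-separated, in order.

Answer: problem glass

Derivation:
Line 1: ['a', 'island', 'new'] (min_width=12, slack=1)
Line 2: ['word', 'stone'] (min_width=10, slack=3)
Line 3: ['island', 'memory'] (min_width=13, slack=0)
Line 4: ['problem', 'glass'] (min_width=13, slack=0)
Line 5: ['standard', 'this'] (min_width=13, slack=0)
Line 6: ['a', 'so', 'year'] (min_width=9, slack=4)
Line 7: ['blue'] (min_width=4, slack=9)
Line 8: ['lightbulb'] (min_width=9, slack=4)
Line 9: ['forest', 'in'] (min_width=9, slack=4)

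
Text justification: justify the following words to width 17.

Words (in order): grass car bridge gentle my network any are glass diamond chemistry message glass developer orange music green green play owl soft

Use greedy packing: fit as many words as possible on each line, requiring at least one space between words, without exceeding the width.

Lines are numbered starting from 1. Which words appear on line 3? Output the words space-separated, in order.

Answer: any are glass

Derivation:
Line 1: ['grass', 'car', 'bridge'] (min_width=16, slack=1)
Line 2: ['gentle', 'my', 'network'] (min_width=17, slack=0)
Line 3: ['any', 'are', 'glass'] (min_width=13, slack=4)
Line 4: ['diamond', 'chemistry'] (min_width=17, slack=0)
Line 5: ['message', 'glass'] (min_width=13, slack=4)
Line 6: ['developer', 'orange'] (min_width=16, slack=1)
Line 7: ['music', 'green', 'green'] (min_width=17, slack=0)
Line 8: ['play', 'owl', 'soft'] (min_width=13, slack=4)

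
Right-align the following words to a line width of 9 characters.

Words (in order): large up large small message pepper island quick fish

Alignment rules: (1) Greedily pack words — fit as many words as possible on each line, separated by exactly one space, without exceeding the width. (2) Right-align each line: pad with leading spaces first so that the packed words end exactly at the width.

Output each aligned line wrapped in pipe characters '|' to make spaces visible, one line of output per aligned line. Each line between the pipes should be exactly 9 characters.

Line 1: ['large', 'up'] (min_width=8, slack=1)
Line 2: ['large'] (min_width=5, slack=4)
Line 3: ['small'] (min_width=5, slack=4)
Line 4: ['message'] (min_width=7, slack=2)
Line 5: ['pepper'] (min_width=6, slack=3)
Line 6: ['island'] (min_width=6, slack=3)
Line 7: ['quick'] (min_width=5, slack=4)
Line 8: ['fish'] (min_width=4, slack=5)

Answer: | large up|
|    large|
|    small|
|  message|
|   pepper|
|   island|
|    quick|
|     fish|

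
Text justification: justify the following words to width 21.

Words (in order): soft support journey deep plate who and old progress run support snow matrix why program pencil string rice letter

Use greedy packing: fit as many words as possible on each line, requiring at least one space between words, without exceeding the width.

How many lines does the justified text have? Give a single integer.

Line 1: ['soft', 'support', 'journey'] (min_width=20, slack=1)
Line 2: ['deep', 'plate', 'who', 'and'] (min_width=18, slack=3)
Line 3: ['old', 'progress', 'run'] (min_width=16, slack=5)
Line 4: ['support', 'snow', 'matrix'] (min_width=19, slack=2)
Line 5: ['why', 'program', 'pencil'] (min_width=18, slack=3)
Line 6: ['string', 'rice', 'letter'] (min_width=18, slack=3)
Total lines: 6

Answer: 6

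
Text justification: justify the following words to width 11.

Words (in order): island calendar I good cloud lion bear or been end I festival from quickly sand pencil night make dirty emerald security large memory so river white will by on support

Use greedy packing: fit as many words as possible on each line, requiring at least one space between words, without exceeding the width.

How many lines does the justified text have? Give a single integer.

Line 1: ['island'] (min_width=6, slack=5)
Line 2: ['calendar', 'I'] (min_width=10, slack=1)
Line 3: ['good', 'cloud'] (min_width=10, slack=1)
Line 4: ['lion', 'bear'] (min_width=9, slack=2)
Line 5: ['or', 'been', 'end'] (min_width=11, slack=0)
Line 6: ['I', 'festival'] (min_width=10, slack=1)
Line 7: ['from'] (min_width=4, slack=7)
Line 8: ['quickly'] (min_width=7, slack=4)
Line 9: ['sand', 'pencil'] (min_width=11, slack=0)
Line 10: ['night', 'make'] (min_width=10, slack=1)
Line 11: ['dirty'] (min_width=5, slack=6)
Line 12: ['emerald'] (min_width=7, slack=4)
Line 13: ['security'] (min_width=8, slack=3)
Line 14: ['large'] (min_width=5, slack=6)
Line 15: ['memory', 'so'] (min_width=9, slack=2)
Line 16: ['river', 'white'] (min_width=11, slack=0)
Line 17: ['will', 'by', 'on'] (min_width=10, slack=1)
Line 18: ['support'] (min_width=7, slack=4)
Total lines: 18

Answer: 18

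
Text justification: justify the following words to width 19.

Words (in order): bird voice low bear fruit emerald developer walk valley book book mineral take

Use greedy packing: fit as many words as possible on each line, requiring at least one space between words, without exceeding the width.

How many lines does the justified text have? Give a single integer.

Line 1: ['bird', 'voice', 'low', 'bear'] (min_width=19, slack=0)
Line 2: ['fruit', 'emerald'] (min_width=13, slack=6)
Line 3: ['developer', 'walk'] (min_width=14, slack=5)
Line 4: ['valley', 'book', 'book'] (min_width=16, slack=3)
Line 5: ['mineral', 'take'] (min_width=12, slack=7)
Total lines: 5

Answer: 5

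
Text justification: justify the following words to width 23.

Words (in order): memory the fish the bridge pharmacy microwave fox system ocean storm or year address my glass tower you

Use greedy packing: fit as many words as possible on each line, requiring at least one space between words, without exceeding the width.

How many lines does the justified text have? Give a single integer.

Line 1: ['memory', 'the', 'fish', 'the'] (min_width=19, slack=4)
Line 2: ['bridge', 'pharmacy'] (min_width=15, slack=8)
Line 3: ['microwave', 'fox', 'system'] (min_width=20, slack=3)
Line 4: ['ocean', 'storm', 'or', 'year'] (min_width=19, slack=4)
Line 5: ['address', 'my', 'glass', 'tower'] (min_width=22, slack=1)
Line 6: ['you'] (min_width=3, slack=20)
Total lines: 6

Answer: 6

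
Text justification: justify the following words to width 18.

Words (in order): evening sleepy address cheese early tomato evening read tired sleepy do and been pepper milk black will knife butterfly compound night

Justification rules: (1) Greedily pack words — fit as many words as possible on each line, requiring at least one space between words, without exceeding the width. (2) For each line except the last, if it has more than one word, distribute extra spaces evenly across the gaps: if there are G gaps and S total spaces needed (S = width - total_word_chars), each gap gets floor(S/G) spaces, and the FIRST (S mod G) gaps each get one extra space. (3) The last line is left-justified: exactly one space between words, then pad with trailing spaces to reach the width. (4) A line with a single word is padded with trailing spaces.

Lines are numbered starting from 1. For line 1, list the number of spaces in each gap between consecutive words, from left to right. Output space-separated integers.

Answer: 5

Derivation:
Line 1: ['evening', 'sleepy'] (min_width=14, slack=4)
Line 2: ['address', 'cheese'] (min_width=14, slack=4)
Line 3: ['early', 'tomato'] (min_width=12, slack=6)
Line 4: ['evening', 'read', 'tired'] (min_width=18, slack=0)
Line 5: ['sleepy', 'do', 'and', 'been'] (min_width=18, slack=0)
Line 6: ['pepper', 'milk', 'black'] (min_width=17, slack=1)
Line 7: ['will', 'knife'] (min_width=10, slack=8)
Line 8: ['butterfly', 'compound'] (min_width=18, slack=0)
Line 9: ['night'] (min_width=5, slack=13)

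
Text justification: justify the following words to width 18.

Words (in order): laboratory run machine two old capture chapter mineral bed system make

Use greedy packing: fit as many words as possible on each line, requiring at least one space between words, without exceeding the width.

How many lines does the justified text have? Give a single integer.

Line 1: ['laboratory', 'run'] (min_width=14, slack=4)
Line 2: ['machine', 'two', 'old'] (min_width=15, slack=3)
Line 3: ['capture', 'chapter'] (min_width=15, slack=3)
Line 4: ['mineral', 'bed', 'system'] (min_width=18, slack=0)
Line 5: ['make'] (min_width=4, slack=14)
Total lines: 5

Answer: 5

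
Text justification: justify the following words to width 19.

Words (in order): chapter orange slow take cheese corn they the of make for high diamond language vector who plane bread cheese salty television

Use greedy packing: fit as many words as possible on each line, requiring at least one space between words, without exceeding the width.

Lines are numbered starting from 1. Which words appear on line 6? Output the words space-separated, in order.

Answer: plane bread cheese

Derivation:
Line 1: ['chapter', 'orange', 'slow'] (min_width=19, slack=0)
Line 2: ['take', 'cheese', 'corn'] (min_width=16, slack=3)
Line 3: ['they', 'the', 'of', 'make'] (min_width=16, slack=3)
Line 4: ['for', 'high', 'diamond'] (min_width=16, slack=3)
Line 5: ['language', 'vector', 'who'] (min_width=19, slack=0)
Line 6: ['plane', 'bread', 'cheese'] (min_width=18, slack=1)
Line 7: ['salty', 'television'] (min_width=16, slack=3)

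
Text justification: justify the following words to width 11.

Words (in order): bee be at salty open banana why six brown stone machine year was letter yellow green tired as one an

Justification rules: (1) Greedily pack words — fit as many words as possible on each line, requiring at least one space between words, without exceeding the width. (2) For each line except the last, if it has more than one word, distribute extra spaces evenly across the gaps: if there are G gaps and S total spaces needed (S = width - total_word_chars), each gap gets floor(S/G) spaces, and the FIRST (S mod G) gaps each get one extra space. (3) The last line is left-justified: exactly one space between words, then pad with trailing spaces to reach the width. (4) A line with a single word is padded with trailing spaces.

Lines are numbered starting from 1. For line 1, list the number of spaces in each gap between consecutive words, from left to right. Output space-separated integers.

Answer: 2 2

Derivation:
Line 1: ['bee', 'be', 'at'] (min_width=9, slack=2)
Line 2: ['salty', 'open'] (min_width=10, slack=1)
Line 3: ['banana', 'why'] (min_width=10, slack=1)
Line 4: ['six', 'brown'] (min_width=9, slack=2)
Line 5: ['stone'] (min_width=5, slack=6)
Line 6: ['machine'] (min_width=7, slack=4)
Line 7: ['year', 'was'] (min_width=8, slack=3)
Line 8: ['letter'] (min_width=6, slack=5)
Line 9: ['yellow'] (min_width=6, slack=5)
Line 10: ['green', 'tired'] (min_width=11, slack=0)
Line 11: ['as', 'one', 'an'] (min_width=9, slack=2)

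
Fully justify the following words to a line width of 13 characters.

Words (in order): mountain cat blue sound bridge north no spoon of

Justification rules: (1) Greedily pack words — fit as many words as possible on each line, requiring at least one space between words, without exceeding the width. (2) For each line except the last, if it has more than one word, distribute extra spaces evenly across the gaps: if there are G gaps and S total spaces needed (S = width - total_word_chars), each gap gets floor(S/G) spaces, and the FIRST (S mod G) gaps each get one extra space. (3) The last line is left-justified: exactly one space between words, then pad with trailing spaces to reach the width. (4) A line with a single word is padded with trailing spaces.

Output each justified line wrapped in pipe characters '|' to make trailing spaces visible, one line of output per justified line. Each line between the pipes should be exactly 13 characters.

Line 1: ['mountain', 'cat'] (min_width=12, slack=1)
Line 2: ['blue', 'sound'] (min_width=10, slack=3)
Line 3: ['bridge', 'north'] (min_width=12, slack=1)
Line 4: ['no', 'spoon', 'of'] (min_width=11, slack=2)

Answer: |mountain  cat|
|blue    sound|
|bridge  north|
|no spoon of  |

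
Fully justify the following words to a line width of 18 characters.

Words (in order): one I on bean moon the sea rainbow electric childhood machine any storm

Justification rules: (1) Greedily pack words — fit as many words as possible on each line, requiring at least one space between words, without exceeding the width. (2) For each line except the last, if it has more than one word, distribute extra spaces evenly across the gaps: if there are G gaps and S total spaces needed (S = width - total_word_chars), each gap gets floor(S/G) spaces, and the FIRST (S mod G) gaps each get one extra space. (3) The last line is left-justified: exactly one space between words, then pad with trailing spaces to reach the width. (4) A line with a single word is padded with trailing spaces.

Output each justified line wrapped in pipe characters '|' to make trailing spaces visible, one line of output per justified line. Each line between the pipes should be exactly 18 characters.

Answer: |one I on bean moon|
|the   sea  rainbow|
|electric childhood|
|machine any storm |

Derivation:
Line 1: ['one', 'I', 'on', 'bean', 'moon'] (min_width=18, slack=0)
Line 2: ['the', 'sea', 'rainbow'] (min_width=15, slack=3)
Line 3: ['electric', 'childhood'] (min_width=18, slack=0)
Line 4: ['machine', 'any', 'storm'] (min_width=17, slack=1)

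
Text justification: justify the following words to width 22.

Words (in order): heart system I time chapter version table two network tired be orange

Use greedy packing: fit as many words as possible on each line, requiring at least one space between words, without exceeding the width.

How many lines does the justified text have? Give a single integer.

Answer: 4

Derivation:
Line 1: ['heart', 'system', 'I', 'time'] (min_width=19, slack=3)
Line 2: ['chapter', 'version', 'table'] (min_width=21, slack=1)
Line 3: ['two', 'network', 'tired', 'be'] (min_width=20, slack=2)
Line 4: ['orange'] (min_width=6, slack=16)
Total lines: 4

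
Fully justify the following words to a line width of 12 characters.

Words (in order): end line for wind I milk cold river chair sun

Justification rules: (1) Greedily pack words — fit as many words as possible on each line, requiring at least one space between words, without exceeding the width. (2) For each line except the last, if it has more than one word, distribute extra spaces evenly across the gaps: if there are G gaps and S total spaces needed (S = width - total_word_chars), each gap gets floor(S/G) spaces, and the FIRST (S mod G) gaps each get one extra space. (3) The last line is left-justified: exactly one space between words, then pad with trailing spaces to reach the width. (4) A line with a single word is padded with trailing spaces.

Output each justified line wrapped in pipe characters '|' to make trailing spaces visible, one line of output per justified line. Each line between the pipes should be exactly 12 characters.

Line 1: ['end', 'line', 'for'] (min_width=12, slack=0)
Line 2: ['wind', 'I', 'milk'] (min_width=11, slack=1)
Line 3: ['cold', 'river'] (min_width=10, slack=2)
Line 4: ['chair', 'sun'] (min_width=9, slack=3)

Answer: |end line for|
|wind  I milk|
|cold   river|
|chair sun   |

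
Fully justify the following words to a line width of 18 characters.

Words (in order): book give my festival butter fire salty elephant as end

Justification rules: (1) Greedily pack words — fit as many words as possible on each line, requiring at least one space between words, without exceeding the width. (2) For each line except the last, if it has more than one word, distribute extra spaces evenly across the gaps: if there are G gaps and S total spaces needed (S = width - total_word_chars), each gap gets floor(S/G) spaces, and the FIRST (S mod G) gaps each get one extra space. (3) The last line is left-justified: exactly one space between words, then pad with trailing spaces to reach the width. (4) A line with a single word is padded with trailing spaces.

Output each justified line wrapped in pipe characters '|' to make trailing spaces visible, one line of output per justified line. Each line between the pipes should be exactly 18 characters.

Line 1: ['book', 'give', 'my'] (min_width=12, slack=6)
Line 2: ['festival', 'butter'] (min_width=15, slack=3)
Line 3: ['fire', 'salty'] (min_width=10, slack=8)
Line 4: ['elephant', 'as', 'end'] (min_width=15, slack=3)

Answer: |book    give    my|
|festival    butter|
|fire         salty|
|elephant as end   |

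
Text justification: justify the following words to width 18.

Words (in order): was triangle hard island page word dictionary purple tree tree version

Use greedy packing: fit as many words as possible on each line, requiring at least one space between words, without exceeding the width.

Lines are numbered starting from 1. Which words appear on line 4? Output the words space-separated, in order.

Line 1: ['was', 'triangle', 'hard'] (min_width=17, slack=1)
Line 2: ['island', 'page', 'word'] (min_width=16, slack=2)
Line 3: ['dictionary', 'purple'] (min_width=17, slack=1)
Line 4: ['tree', 'tree', 'version'] (min_width=17, slack=1)

Answer: tree tree version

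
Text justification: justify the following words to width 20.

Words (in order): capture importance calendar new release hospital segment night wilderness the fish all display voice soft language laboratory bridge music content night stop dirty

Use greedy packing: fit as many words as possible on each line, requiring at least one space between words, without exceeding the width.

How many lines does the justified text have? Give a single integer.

Line 1: ['capture', 'importance'] (min_width=18, slack=2)
Line 2: ['calendar', 'new', 'release'] (min_width=20, slack=0)
Line 3: ['hospital', 'segment'] (min_width=16, slack=4)
Line 4: ['night', 'wilderness', 'the'] (min_width=20, slack=0)
Line 5: ['fish', 'all', 'display'] (min_width=16, slack=4)
Line 6: ['voice', 'soft', 'language'] (min_width=19, slack=1)
Line 7: ['laboratory', 'bridge'] (min_width=17, slack=3)
Line 8: ['music', 'content', 'night'] (min_width=19, slack=1)
Line 9: ['stop', 'dirty'] (min_width=10, slack=10)
Total lines: 9

Answer: 9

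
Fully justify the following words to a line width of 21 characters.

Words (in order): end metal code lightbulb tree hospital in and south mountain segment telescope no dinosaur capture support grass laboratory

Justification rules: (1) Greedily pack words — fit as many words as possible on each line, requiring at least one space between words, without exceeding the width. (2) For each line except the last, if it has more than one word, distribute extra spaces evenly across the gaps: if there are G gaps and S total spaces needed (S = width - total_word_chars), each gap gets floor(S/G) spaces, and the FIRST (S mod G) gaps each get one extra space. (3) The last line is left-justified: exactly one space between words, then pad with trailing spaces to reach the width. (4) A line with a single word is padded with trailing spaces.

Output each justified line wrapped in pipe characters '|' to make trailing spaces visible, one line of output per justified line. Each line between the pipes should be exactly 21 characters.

Answer: |end     metal    code|
|lightbulb        tree|
|hospital in and south|
|mountain      segment|
|telescope no dinosaur|
|capture support grass|
|laboratory           |

Derivation:
Line 1: ['end', 'metal', 'code'] (min_width=14, slack=7)
Line 2: ['lightbulb', 'tree'] (min_width=14, slack=7)
Line 3: ['hospital', 'in', 'and', 'south'] (min_width=21, slack=0)
Line 4: ['mountain', 'segment'] (min_width=16, slack=5)
Line 5: ['telescope', 'no', 'dinosaur'] (min_width=21, slack=0)
Line 6: ['capture', 'support', 'grass'] (min_width=21, slack=0)
Line 7: ['laboratory'] (min_width=10, slack=11)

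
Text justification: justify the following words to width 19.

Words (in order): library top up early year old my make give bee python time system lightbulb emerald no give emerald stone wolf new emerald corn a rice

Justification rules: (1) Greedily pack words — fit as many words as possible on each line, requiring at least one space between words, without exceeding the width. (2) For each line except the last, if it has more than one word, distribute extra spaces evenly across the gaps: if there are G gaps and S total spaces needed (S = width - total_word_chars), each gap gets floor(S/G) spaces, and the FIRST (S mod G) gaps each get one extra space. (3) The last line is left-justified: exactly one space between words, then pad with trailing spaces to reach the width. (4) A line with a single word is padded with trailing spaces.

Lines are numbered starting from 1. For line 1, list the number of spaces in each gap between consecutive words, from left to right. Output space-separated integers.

Line 1: ['library', 'top', 'up'] (min_width=14, slack=5)
Line 2: ['early', 'year', 'old', 'my'] (min_width=17, slack=2)
Line 3: ['make', 'give', 'bee'] (min_width=13, slack=6)
Line 4: ['python', 'time', 'system'] (min_width=18, slack=1)
Line 5: ['lightbulb', 'emerald'] (min_width=17, slack=2)
Line 6: ['no', 'give', 'emerald'] (min_width=15, slack=4)
Line 7: ['stone', 'wolf', 'new'] (min_width=14, slack=5)
Line 8: ['emerald', 'corn', 'a', 'rice'] (min_width=19, slack=0)

Answer: 4 3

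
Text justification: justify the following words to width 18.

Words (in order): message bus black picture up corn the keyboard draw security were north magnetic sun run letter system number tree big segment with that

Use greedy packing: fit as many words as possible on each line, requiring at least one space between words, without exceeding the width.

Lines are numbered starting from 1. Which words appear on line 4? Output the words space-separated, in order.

Line 1: ['message', 'bus', 'black'] (min_width=17, slack=1)
Line 2: ['picture', 'up', 'corn'] (min_width=15, slack=3)
Line 3: ['the', 'keyboard', 'draw'] (min_width=17, slack=1)
Line 4: ['security', 'were'] (min_width=13, slack=5)
Line 5: ['north', 'magnetic', 'sun'] (min_width=18, slack=0)
Line 6: ['run', 'letter', 'system'] (min_width=17, slack=1)
Line 7: ['number', 'tree', 'big'] (min_width=15, slack=3)
Line 8: ['segment', 'with', 'that'] (min_width=17, slack=1)

Answer: security were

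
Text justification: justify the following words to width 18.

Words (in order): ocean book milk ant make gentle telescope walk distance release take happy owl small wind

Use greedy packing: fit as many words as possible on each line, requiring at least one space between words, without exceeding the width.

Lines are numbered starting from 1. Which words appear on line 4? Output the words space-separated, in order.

Line 1: ['ocean', 'book', 'milk'] (min_width=15, slack=3)
Line 2: ['ant', 'make', 'gentle'] (min_width=15, slack=3)
Line 3: ['telescope', 'walk'] (min_width=14, slack=4)
Line 4: ['distance', 'release'] (min_width=16, slack=2)
Line 5: ['take', 'happy', 'owl'] (min_width=14, slack=4)
Line 6: ['small', 'wind'] (min_width=10, slack=8)

Answer: distance release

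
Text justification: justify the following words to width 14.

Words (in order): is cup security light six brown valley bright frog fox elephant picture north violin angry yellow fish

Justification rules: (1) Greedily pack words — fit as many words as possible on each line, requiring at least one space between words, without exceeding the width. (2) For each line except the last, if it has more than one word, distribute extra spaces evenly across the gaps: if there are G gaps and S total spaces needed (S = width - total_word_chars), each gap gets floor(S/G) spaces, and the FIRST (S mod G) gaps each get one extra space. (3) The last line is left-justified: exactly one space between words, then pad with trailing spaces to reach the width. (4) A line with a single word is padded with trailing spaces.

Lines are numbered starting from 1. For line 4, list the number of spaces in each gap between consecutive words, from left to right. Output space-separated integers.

Answer: 2

Derivation:
Line 1: ['is', 'cup'] (min_width=6, slack=8)
Line 2: ['security', 'light'] (min_width=14, slack=0)
Line 3: ['six', 'brown'] (min_width=9, slack=5)
Line 4: ['valley', 'bright'] (min_width=13, slack=1)
Line 5: ['frog', 'fox'] (min_width=8, slack=6)
Line 6: ['elephant'] (min_width=8, slack=6)
Line 7: ['picture', 'north'] (min_width=13, slack=1)
Line 8: ['violin', 'angry'] (min_width=12, slack=2)
Line 9: ['yellow', 'fish'] (min_width=11, slack=3)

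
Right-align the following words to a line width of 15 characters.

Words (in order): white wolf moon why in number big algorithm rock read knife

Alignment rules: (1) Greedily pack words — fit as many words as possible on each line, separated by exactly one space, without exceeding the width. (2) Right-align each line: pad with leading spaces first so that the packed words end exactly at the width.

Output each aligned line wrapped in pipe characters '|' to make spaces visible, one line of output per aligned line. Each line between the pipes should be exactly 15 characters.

Line 1: ['white', 'wolf', 'moon'] (min_width=15, slack=0)
Line 2: ['why', 'in', 'number'] (min_width=13, slack=2)
Line 3: ['big', 'algorithm'] (min_width=13, slack=2)
Line 4: ['rock', 'read', 'knife'] (min_width=15, slack=0)

Answer: |white wolf moon|
|  why in number|
|  big algorithm|
|rock read knife|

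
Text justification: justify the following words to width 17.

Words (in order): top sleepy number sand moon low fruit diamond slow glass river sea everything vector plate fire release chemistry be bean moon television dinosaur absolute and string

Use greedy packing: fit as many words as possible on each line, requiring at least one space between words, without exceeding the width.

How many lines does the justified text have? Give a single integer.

Line 1: ['top', 'sleepy', 'number'] (min_width=17, slack=0)
Line 2: ['sand', 'moon', 'low'] (min_width=13, slack=4)
Line 3: ['fruit', 'diamond'] (min_width=13, slack=4)
Line 4: ['slow', 'glass', 'river'] (min_width=16, slack=1)
Line 5: ['sea', 'everything'] (min_width=14, slack=3)
Line 6: ['vector', 'plate', 'fire'] (min_width=17, slack=0)
Line 7: ['release', 'chemistry'] (min_width=17, slack=0)
Line 8: ['be', 'bean', 'moon'] (min_width=12, slack=5)
Line 9: ['television'] (min_width=10, slack=7)
Line 10: ['dinosaur', 'absolute'] (min_width=17, slack=0)
Line 11: ['and', 'string'] (min_width=10, slack=7)
Total lines: 11

Answer: 11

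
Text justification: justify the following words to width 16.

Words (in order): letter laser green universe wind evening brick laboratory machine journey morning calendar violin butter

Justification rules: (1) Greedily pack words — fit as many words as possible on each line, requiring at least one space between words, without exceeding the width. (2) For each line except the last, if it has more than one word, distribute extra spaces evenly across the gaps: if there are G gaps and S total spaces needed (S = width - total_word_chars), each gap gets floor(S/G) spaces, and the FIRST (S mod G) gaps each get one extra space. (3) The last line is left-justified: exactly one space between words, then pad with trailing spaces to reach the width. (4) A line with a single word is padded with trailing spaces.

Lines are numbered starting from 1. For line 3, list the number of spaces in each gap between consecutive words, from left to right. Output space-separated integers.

Line 1: ['letter', 'laser'] (min_width=12, slack=4)
Line 2: ['green', 'universe'] (min_width=14, slack=2)
Line 3: ['wind', 'evening'] (min_width=12, slack=4)
Line 4: ['brick', 'laboratory'] (min_width=16, slack=0)
Line 5: ['machine', 'journey'] (min_width=15, slack=1)
Line 6: ['morning', 'calendar'] (min_width=16, slack=0)
Line 7: ['violin', 'butter'] (min_width=13, slack=3)

Answer: 5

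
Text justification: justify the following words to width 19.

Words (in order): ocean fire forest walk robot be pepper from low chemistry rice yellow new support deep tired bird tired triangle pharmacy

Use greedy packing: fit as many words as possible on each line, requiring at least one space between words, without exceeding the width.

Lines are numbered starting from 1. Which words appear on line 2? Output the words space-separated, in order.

Answer: walk robot be

Derivation:
Line 1: ['ocean', 'fire', 'forest'] (min_width=17, slack=2)
Line 2: ['walk', 'robot', 'be'] (min_width=13, slack=6)
Line 3: ['pepper', 'from', 'low'] (min_width=15, slack=4)
Line 4: ['chemistry', 'rice'] (min_width=14, slack=5)
Line 5: ['yellow', 'new', 'support'] (min_width=18, slack=1)
Line 6: ['deep', 'tired', 'bird'] (min_width=15, slack=4)
Line 7: ['tired', 'triangle'] (min_width=14, slack=5)
Line 8: ['pharmacy'] (min_width=8, slack=11)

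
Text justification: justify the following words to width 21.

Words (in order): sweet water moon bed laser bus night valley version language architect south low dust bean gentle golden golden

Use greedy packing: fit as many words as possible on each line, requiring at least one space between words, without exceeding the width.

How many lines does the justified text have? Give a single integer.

Answer: 6

Derivation:
Line 1: ['sweet', 'water', 'moon', 'bed'] (min_width=20, slack=1)
Line 2: ['laser', 'bus', 'night'] (min_width=15, slack=6)
Line 3: ['valley', 'version'] (min_width=14, slack=7)
Line 4: ['language', 'architect'] (min_width=18, slack=3)
Line 5: ['south', 'low', 'dust', 'bean'] (min_width=19, slack=2)
Line 6: ['gentle', 'golden', 'golden'] (min_width=20, slack=1)
Total lines: 6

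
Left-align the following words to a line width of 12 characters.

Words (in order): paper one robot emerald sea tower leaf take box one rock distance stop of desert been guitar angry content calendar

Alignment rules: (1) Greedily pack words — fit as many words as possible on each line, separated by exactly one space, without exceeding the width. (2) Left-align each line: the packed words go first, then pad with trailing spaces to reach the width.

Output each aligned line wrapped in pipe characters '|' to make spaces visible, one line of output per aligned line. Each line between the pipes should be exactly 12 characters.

Line 1: ['paper', 'one'] (min_width=9, slack=3)
Line 2: ['robot'] (min_width=5, slack=7)
Line 3: ['emerald', 'sea'] (min_width=11, slack=1)
Line 4: ['tower', 'leaf'] (min_width=10, slack=2)
Line 5: ['take', 'box', 'one'] (min_width=12, slack=0)
Line 6: ['rock'] (min_width=4, slack=8)
Line 7: ['distance'] (min_width=8, slack=4)
Line 8: ['stop', 'of'] (min_width=7, slack=5)
Line 9: ['desert', 'been'] (min_width=11, slack=1)
Line 10: ['guitar', 'angry'] (min_width=12, slack=0)
Line 11: ['content'] (min_width=7, slack=5)
Line 12: ['calendar'] (min_width=8, slack=4)

Answer: |paper one   |
|robot       |
|emerald sea |
|tower leaf  |
|take box one|
|rock        |
|distance    |
|stop of     |
|desert been |
|guitar angry|
|content     |
|calendar    |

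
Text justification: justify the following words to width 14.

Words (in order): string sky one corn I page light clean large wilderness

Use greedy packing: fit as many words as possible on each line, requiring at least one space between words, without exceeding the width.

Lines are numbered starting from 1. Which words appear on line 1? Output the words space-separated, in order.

Line 1: ['string', 'sky', 'one'] (min_width=14, slack=0)
Line 2: ['corn', 'I', 'page'] (min_width=11, slack=3)
Line 3: ['light', 'clean'] (min_width=11, slack=3)
Line 4: ['large'] (min_width=5, slack=9)
Line 5: ['wilderness'] (min_width=10, slack=4)

Answer: string sky one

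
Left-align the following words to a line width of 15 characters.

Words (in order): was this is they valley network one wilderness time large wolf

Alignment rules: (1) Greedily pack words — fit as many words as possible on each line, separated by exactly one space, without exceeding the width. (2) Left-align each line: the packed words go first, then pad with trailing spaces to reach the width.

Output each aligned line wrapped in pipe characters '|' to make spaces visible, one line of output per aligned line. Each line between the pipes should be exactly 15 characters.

Line 1: ['was', 'this', 'is'] (min_width=11, slack=4)
Line 2: ['they', 'valley'] (min_width=11, slack=4)
Line 3: ['network', 'one'] (min_width=11, slack=4)
Line 4: ['wilderness', 'time'] (min_width=15, slack=0)
Line 5: ['large', 'wolf'] (min_width=10, slack=5)

Answer: |was this is    |
|they valley    |
|network one    |
|wilderness time|
|large wolf     |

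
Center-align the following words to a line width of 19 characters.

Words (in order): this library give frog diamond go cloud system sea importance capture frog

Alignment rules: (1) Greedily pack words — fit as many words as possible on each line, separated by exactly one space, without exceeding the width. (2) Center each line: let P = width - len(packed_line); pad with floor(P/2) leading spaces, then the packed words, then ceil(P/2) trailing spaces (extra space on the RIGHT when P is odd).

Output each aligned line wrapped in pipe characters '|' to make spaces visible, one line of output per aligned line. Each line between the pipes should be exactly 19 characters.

Line 1: ['this', 'library', 'give'] (min_width=17, slack=2)
Line 2: ['frog', 'diamond', 'go'] (min_width=15, slack=4)
Line 3: ['cloud', 'system', 'sea'] (min_width=16, slack=3)
Line 4: ['importance', 'capture'] (min_width=18, slack=1)
Line 5: ['frog'] (min_width=4, slack=15)

Answer: | this library give |
|  frog diamond go  |
| cloud system sea  |
|importance capture |
|       frog        |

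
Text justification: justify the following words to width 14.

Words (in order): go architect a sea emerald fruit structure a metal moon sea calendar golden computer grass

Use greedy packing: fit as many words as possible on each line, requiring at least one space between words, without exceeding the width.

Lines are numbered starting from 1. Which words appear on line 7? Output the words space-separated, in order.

Line 1: ['go', 'architect', 'a'] (min_width=14, slack=0)
Line 2: ['sea', 'emerald'] (min_width=11, slack=3)
Line 3: ['fruit'] (min_width=5, slack=9)
Line 4: ['structure', 'a'] (min_width=11, slack=3)
Line 5: ['metal', 'moon', 'sea'] (min_width=14, slack=0)
Line 6: ['calendar'] (min_width=8, slack=6)
Line 7: ['golden'] (min_width=6, slack=8)
Line 8: ['computer', 'grass'] (min_width=14, slack=0)

Answer: golden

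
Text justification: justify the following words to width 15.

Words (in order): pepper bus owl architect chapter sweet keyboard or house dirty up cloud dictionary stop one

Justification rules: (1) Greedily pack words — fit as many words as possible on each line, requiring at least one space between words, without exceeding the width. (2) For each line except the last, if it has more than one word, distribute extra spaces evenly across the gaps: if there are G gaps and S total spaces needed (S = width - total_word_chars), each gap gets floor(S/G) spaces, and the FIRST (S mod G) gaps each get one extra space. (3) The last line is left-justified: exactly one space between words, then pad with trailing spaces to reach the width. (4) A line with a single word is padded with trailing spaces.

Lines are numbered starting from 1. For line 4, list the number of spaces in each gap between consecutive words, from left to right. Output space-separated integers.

Answer: 5

Derivation:
Line 1: ['pepper', 'bus', 'owl'] (min_width=14, slack=1)
Line 2: ['architect'] (min_width=9, slack=6)
Line 3: ['chapter', 'sweet'] (min_width=13, slack=2)
Line 4: ['keyboard', 'or'] (min_width=11, slack=4)
Line 5: ['house', 'dirty', 'up'] (min_width=14, slack=1)
Line 6: ['cloud'] (min_width=5, slack=10)
Line 7: ['dictionary', 'stop'] (min_width=15, slack=0)
Line 8: ['one'] (min_width=3, slack=12)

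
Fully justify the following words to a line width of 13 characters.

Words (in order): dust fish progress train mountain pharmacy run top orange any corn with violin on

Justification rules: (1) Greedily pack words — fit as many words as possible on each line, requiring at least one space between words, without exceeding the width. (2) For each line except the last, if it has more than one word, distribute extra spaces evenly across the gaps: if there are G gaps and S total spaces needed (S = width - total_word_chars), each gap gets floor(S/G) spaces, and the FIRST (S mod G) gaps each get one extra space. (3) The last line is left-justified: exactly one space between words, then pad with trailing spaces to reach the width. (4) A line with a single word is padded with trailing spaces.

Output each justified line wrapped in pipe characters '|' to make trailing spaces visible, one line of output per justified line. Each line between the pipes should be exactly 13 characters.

Answer: |dust     fish|
|progress     |
|train        |
|mountain     |
|pharmacy  run|
|top    orange|
|any corn with|
|violin on    |

Derivation:
Line 1: ['dust', 'fish'] (min_width=9, slack=4)
Line 2: ['progress'] (min_width=8, slack=5)
Line 3: ['train'] (min_width=5, slack=8)
Line 4: ['mountain'] (min_width=8, slack=5)
Line 5: ['pharmacy', 'run'] (min_width=12, slack=1)
Line 6: ['top', 'orange'] (min_width=10, slack=3)
Line 7: ['any', 'corn', 'with'] (min_width=13, slack=0)
Line 8: ['violin', 'on'] (min_width=9, slack=4)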